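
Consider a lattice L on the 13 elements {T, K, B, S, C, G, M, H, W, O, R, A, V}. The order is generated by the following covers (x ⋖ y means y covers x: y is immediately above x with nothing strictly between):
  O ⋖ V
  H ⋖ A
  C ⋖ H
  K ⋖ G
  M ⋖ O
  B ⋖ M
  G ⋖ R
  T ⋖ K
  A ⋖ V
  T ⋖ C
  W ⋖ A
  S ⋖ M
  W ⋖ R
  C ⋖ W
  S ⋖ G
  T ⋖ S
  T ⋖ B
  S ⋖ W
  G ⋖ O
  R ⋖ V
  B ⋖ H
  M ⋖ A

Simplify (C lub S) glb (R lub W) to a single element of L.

C ∨ S = W
R ∨ W = R
W ∧ R = W

W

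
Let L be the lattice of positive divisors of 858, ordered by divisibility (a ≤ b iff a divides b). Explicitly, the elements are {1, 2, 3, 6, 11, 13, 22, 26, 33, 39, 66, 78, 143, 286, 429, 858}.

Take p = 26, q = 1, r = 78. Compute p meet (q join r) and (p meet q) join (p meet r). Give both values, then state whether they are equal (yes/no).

26; 26; yes

q join r = 78, so p meet (q join r) = 26 meet 78 = 26.
p meet q = 1 and p meet r = 26, so (p meet q) join (p meet r) = 1 join 26 = 26.
Equal: yes.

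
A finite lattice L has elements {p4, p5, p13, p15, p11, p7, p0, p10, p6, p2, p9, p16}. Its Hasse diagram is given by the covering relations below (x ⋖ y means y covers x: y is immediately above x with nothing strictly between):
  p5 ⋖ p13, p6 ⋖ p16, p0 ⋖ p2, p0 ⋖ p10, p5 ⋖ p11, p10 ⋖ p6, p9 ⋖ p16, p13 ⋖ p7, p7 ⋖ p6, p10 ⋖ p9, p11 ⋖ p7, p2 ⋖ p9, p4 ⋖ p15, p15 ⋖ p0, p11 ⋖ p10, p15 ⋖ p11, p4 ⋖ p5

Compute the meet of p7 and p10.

p11

Common lower bounds of {p7, p10}: p11, p15, p4, p5.
The greatest among these is p11.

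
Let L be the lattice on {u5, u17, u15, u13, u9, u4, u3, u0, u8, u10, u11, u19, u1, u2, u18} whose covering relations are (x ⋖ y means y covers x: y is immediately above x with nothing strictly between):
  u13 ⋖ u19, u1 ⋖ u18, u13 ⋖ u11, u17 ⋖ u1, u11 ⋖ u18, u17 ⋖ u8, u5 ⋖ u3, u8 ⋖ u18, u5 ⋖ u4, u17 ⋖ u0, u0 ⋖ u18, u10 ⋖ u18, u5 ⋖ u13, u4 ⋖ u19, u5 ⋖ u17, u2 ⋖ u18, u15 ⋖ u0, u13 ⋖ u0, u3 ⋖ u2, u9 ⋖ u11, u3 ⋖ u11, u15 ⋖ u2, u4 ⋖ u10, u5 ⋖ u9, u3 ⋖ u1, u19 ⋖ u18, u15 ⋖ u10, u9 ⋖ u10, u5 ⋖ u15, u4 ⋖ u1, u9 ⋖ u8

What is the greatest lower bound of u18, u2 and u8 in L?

u5

Common lower bounds of {u18, u2, u8}: u5.
The greatest among these is u5.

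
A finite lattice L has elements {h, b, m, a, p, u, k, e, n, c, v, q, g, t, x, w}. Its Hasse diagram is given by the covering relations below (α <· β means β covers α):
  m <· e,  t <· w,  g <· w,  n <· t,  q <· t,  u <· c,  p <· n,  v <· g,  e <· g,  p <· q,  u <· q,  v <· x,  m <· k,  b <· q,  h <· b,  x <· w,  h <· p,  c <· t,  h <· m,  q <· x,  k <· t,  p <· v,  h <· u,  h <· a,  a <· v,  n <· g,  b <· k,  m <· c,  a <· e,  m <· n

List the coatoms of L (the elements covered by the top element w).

g, t, x

The coatoms are exactly the elements covered by w: g, t, x.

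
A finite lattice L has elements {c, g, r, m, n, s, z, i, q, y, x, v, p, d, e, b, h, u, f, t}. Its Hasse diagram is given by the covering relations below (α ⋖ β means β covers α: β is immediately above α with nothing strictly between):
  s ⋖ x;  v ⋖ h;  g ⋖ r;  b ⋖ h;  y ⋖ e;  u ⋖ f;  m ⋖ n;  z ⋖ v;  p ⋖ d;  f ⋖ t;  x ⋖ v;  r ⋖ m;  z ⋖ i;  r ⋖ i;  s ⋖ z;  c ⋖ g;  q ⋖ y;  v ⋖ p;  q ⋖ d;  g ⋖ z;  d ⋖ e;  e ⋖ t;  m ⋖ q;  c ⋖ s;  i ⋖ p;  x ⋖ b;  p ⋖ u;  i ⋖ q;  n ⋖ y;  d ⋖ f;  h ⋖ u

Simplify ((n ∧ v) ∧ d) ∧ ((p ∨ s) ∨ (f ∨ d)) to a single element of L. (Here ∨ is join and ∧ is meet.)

n ∧ v = g
g ∧ d = g
p ∨ s = p
f ∨ d = f
p ∨ f = f
g ∧ f = g

g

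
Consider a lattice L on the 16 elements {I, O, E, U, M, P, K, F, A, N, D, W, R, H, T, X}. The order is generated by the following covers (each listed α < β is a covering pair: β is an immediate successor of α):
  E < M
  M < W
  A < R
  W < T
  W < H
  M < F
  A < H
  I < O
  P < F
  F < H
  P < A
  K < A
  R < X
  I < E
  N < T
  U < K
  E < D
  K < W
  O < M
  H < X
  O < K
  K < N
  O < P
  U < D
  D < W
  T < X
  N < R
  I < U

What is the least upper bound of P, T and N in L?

Common upper bounds of {P, T, N}: X.
The least among these is X.

X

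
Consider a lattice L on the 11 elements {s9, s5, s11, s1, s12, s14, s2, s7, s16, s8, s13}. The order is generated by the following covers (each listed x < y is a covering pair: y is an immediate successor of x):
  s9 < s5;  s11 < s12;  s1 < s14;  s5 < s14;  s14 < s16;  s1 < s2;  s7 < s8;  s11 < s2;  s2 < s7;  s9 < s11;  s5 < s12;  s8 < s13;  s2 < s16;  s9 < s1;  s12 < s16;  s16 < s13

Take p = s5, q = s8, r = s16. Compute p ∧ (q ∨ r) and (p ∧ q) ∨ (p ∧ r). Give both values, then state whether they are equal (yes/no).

s5; s5; yes

q ∨ r = s13, so p ∧ (q ∨ r) = s5 ∧ s13 = s5.
p ∧ q = s9 and p ∧ r = s5, so (p ∧ q) ∨ (p ∧ r) = s9 ∨ s5 = s5.
Equal: yes.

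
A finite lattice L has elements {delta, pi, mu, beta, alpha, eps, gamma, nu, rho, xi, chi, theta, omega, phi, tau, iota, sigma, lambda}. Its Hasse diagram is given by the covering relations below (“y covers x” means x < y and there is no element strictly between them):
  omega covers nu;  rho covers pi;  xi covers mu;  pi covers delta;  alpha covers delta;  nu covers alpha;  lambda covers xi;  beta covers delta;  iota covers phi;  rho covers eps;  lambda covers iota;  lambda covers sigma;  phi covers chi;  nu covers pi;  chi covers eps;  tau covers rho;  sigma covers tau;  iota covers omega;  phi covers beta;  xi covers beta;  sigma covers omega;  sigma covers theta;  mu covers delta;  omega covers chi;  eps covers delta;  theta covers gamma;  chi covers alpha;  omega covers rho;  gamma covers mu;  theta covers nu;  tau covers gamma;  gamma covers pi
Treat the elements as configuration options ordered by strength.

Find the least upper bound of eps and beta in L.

Common upper bounds of {eps, beta}: iota, lambda, phi.
The least among these is phi.

phi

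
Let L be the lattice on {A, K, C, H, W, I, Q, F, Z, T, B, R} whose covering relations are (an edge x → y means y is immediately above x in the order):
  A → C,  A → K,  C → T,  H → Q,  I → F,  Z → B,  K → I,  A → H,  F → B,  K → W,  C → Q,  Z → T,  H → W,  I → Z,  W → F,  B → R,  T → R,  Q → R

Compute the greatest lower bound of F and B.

Common lower bounds of {F, B}: A, F, H, I, K, W.
The greatest among these is F.

F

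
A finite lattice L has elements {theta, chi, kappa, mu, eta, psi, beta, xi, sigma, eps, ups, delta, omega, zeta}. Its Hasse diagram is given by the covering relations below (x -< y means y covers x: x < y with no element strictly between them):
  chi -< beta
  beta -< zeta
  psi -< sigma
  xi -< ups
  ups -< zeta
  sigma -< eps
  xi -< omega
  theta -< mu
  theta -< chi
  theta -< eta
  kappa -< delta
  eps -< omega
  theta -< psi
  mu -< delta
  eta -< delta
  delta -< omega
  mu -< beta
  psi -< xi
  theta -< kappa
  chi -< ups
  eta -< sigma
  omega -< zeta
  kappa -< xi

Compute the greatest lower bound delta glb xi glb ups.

Common lower bounds of {delta, xi, ups}: kappa, theta.
The greatest among these is kappa.

kappa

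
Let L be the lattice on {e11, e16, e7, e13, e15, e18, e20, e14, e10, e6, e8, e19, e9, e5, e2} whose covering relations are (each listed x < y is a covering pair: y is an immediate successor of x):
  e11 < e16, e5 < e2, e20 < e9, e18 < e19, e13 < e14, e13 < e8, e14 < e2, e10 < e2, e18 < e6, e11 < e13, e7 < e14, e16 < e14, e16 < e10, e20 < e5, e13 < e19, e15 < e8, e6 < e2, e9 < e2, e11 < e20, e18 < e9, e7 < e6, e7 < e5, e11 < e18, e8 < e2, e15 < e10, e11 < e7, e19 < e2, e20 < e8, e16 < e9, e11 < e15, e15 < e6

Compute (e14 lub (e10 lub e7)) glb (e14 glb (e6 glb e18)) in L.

e10 ∨ e7 = e2
e14 ∨ e2 = e2
e6 ∧ e18 = e18
e14 ∧ e18 = e11
e2 ∧ e11 = e11

e11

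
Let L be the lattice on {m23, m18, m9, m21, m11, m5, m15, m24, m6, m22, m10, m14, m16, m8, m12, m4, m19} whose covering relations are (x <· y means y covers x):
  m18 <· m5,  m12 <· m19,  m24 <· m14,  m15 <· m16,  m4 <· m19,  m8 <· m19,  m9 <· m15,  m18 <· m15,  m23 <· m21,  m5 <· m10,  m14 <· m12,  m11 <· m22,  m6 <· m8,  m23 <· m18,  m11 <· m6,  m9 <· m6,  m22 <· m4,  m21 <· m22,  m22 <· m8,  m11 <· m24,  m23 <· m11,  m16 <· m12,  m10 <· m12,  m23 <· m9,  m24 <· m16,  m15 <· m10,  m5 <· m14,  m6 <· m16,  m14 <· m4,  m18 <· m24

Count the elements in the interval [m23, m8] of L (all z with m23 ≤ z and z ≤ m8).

7

The interval [m23, m8] = {m11, m21, m22, m23, m6, m8, m9}, which has 7 elements.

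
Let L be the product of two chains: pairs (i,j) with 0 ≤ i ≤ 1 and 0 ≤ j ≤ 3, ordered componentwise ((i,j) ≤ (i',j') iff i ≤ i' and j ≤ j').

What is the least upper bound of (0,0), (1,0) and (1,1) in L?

Common upper bounds of {(0,0), (1,0), (1,1)}: (1,1), (1,2), (1,3).
The least among these is (1,1).

(1,1)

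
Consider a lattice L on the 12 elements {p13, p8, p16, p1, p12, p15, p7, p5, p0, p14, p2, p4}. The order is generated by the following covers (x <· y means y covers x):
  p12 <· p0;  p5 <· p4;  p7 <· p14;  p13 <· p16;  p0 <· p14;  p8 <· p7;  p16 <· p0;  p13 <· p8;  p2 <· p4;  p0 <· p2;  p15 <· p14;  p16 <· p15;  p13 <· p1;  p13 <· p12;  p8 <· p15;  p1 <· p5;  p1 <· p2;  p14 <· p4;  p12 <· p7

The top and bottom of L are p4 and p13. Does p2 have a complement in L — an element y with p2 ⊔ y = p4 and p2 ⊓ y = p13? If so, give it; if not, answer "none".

Need y with p2 ∨ y = p4 and p2 ∧ y = p13.
Checking each element gives: p8.

p8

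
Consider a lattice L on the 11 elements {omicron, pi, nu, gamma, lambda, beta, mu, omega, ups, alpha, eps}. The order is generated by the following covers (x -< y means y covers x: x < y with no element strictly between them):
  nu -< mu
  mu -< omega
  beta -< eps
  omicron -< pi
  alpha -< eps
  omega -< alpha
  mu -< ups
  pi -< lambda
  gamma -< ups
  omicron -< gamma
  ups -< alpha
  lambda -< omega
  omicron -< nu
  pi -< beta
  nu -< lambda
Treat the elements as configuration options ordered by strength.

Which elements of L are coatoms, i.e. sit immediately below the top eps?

alpha, beta

The coatoms are exactly the elements covered by eps: alpha, beta.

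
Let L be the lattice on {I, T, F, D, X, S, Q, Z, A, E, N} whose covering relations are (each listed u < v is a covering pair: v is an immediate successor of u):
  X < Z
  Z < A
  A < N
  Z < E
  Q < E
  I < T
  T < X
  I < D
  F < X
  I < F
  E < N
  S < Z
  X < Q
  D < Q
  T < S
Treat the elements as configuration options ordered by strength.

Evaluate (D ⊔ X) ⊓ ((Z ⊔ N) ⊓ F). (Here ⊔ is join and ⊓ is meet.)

D ∨ X = Q
Z ∨ N = N
N ∧ F = F
Q ∧ F = F

F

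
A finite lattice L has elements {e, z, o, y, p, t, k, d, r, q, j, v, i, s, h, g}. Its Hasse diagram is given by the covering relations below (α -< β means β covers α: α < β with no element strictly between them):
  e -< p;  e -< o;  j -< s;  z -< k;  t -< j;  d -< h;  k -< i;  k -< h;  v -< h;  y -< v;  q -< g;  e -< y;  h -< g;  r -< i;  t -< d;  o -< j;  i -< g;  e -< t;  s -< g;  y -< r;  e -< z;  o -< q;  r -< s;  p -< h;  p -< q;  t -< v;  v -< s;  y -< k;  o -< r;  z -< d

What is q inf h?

p

Common lower bounds of {q, h}: e, p.
The greatest among these is p.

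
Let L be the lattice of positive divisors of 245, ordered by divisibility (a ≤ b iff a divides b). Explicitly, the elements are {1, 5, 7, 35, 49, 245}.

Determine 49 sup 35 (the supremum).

In the divisibility order, the join is the least common multiple: lcm(49, 35) = 245.

245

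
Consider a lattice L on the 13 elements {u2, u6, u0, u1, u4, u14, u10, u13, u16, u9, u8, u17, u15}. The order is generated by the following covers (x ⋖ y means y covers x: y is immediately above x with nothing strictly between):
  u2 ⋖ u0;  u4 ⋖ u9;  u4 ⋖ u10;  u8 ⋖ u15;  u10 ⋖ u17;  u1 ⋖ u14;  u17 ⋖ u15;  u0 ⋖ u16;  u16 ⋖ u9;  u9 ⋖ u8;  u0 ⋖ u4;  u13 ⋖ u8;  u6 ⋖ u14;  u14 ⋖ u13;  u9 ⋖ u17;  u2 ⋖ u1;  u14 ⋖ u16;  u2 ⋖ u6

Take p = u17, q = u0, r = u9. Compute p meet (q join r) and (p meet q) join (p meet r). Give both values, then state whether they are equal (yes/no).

u9; u9; yes

q join r = u9, so p meet (q join r) = u17 meet u9 = u9.
p meet q = u0 and p meet r = u9, so (p meet q) join (p meet r) = u0 join u9 = u9.
Equal: yes.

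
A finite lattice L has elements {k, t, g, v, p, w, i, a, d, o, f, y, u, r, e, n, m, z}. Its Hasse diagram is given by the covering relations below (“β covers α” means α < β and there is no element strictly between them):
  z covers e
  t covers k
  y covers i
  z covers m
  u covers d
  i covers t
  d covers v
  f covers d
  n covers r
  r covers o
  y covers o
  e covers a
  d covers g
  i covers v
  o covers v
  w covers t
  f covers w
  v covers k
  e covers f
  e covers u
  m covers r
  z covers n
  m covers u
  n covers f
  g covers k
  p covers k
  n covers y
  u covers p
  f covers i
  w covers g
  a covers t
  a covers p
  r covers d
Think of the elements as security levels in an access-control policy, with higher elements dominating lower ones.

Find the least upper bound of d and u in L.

Common upper bounds of {d, u}: e, m, u, z.
The least among these is u.

u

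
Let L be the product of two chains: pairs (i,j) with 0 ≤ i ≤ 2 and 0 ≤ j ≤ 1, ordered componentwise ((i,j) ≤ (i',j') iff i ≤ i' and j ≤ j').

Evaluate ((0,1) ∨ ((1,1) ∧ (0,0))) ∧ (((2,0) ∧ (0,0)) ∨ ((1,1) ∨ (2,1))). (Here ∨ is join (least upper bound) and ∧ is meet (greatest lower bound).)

(0,1)

(1,1) ∧ (0,0) = (0,0)
(0,1) ∨ (0,0) = (0,1)
(2,0) ∧ (0,0) = (0,0)
(1,1) ∨ (2,1) = (2,1)
(0,0) ∨ (2,1) = (2,1)
(0,1) ∧ (2,1) = (0,1)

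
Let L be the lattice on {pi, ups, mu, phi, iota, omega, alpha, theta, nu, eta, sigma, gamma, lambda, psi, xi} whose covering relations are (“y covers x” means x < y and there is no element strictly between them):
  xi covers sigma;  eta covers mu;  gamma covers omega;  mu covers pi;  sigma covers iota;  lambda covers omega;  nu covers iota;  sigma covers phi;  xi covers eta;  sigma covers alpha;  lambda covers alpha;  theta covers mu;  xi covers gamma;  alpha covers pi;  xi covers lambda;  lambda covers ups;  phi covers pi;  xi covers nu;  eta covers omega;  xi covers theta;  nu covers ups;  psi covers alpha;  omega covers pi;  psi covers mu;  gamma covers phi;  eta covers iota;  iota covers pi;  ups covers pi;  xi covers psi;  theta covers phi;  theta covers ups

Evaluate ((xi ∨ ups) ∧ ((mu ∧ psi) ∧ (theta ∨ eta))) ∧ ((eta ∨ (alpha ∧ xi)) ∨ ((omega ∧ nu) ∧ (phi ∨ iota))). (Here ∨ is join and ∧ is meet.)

xi ∨ ups = xi
mu ∧ psi = mu
theta ∨ eta = xi
mu ∧ xi = mu
xi ∧ mu = mu
alpha ∧ xi = alpha
eta ∨ alpha = xi
omega ∧ nu = pi
phi ∨ iota = sigma
pi ∧ sigma = pi
xi ∨ pi = xi
mu ∧ xi = mu

mu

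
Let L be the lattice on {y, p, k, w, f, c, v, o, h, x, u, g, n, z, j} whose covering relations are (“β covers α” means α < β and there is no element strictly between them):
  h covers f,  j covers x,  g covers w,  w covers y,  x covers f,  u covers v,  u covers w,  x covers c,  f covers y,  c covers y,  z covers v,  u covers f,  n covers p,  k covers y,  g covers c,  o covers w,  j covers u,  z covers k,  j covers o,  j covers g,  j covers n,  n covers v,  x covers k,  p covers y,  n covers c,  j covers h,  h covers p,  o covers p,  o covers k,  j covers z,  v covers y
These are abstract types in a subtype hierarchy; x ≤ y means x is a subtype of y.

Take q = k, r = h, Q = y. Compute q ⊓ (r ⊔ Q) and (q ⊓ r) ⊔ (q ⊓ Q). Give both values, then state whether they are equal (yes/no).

r ⊔ Q = h, so q ⊓ (r ⊔ Q) = k ⊓ h = y.
q ⊓ r = y and q ⊓ Q = y, so (q ⊓ r) ⊔ (q ⊓ Q) = y ⊔ y = y.
Equal: yes.

y; y; yes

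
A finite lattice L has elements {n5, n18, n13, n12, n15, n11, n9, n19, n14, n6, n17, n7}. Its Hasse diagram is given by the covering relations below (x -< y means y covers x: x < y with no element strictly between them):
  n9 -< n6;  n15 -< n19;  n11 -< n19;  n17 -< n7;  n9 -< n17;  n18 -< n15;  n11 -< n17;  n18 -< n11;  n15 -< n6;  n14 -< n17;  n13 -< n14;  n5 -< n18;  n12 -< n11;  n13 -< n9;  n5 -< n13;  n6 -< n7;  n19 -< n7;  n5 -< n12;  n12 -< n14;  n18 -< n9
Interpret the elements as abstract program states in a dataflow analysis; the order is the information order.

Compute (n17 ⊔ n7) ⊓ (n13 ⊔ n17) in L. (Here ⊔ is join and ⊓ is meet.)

n17 ∨ n7 = n7
n13 ∨ n17 = n17
n7 ∧ n17 = n17

n17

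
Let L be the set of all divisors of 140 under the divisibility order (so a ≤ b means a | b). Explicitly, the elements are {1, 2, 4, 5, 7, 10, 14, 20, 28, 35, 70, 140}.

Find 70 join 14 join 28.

In the divisibility order, the join is the least common multiple: lcm(70, 14, 28) = 140.

140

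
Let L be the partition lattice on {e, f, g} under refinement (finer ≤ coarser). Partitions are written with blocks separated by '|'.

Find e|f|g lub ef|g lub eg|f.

efg

Common upper bounds of {e|f|g, ef|g, eg|f}: efg.
The least among these is efg.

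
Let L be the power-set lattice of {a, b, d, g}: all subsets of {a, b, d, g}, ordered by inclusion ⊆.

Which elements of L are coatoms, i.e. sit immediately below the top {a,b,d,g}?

The coatoms are exactly the elements covered by {a,b,d,g}: {a,b,d}, {a,b,g}, {a,d,g}, {b,d,g}.

{a,b,d}, {a,b,g}, {a,d,g}, {b,d,g}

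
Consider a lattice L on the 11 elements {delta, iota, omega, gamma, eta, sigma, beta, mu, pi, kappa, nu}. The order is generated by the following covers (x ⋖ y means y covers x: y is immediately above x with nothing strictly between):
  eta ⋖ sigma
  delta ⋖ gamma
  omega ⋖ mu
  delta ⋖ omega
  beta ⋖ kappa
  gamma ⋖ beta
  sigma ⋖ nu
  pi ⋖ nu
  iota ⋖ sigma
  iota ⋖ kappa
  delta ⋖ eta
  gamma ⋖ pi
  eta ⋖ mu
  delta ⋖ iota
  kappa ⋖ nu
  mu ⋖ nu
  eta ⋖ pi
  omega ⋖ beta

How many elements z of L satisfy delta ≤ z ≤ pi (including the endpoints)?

4

The interval [delta, pi] = {delta, eta, gamma, pi}, which has 4 elements.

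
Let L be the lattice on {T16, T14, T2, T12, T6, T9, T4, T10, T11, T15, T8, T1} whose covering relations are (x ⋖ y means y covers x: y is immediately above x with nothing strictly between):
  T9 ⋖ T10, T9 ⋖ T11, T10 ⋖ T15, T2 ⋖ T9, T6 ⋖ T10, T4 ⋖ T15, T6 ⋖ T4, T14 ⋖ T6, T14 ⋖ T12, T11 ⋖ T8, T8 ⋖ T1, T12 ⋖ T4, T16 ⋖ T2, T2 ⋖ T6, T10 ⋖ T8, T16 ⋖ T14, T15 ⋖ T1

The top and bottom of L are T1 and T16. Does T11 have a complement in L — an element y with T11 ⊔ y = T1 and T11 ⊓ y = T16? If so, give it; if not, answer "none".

Need y with T11 ∨ y = T1 and T11 ∧ y = T16.
Checking each element gives: T12.

T12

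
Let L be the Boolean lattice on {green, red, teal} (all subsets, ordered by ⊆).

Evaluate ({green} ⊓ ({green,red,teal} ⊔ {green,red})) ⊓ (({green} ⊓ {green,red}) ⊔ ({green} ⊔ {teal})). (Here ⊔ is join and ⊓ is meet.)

{green,red,teal} ∨ {green,red} = {green,red,teal}
{green} ∧ {green,red,teal} = {green}
{green} ∧ {green,red} = {green}
{green} ∨ {teal} = {green,teal}
{green} ∨ {green,teal} = {green,teal}
{green} ∧ {green,teal} = {green}

{green}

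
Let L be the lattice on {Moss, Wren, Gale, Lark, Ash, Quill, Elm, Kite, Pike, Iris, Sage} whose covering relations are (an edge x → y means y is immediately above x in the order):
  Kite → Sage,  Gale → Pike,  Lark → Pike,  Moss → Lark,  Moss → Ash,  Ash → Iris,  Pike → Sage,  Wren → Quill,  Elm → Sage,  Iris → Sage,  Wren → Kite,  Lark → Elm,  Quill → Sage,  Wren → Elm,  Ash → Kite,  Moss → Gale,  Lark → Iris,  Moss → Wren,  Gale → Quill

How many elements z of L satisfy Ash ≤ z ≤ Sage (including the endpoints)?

4

The interval [Ash, Sage] = {Ash, Iris, Kite, Sage}, which has 4 elements.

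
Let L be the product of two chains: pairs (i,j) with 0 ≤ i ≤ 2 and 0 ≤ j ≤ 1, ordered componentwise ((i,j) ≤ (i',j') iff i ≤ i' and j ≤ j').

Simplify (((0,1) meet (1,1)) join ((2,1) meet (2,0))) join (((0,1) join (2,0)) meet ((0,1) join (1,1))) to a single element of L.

(0,1) ∧ (1,1) = (0,1)
(2,1) ∧ (2,0) = (2,0)
(0,1) ∨ (2,0) = (2,1)
(0,1) ∨ (2,0) = (2,1)
(0,1) ∨ (1,1) = (1,1)
(2,1) ∧ (1,1) = (1,1)
(2,1) ∨ (1,1) = (2,1)

(2,1)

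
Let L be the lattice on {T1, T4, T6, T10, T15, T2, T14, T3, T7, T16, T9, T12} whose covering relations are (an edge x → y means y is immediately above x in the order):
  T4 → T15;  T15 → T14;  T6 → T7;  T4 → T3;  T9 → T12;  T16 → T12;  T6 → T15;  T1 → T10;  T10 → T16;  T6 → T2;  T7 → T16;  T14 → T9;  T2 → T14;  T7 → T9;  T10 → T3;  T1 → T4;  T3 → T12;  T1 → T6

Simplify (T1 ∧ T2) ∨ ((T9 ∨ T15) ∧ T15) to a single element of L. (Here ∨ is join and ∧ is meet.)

T1 ∧ T2 = T1
T9 ∨ T15 = T9
T9 ∧ T15 = T15
T1 ∨ T15 = T15

T15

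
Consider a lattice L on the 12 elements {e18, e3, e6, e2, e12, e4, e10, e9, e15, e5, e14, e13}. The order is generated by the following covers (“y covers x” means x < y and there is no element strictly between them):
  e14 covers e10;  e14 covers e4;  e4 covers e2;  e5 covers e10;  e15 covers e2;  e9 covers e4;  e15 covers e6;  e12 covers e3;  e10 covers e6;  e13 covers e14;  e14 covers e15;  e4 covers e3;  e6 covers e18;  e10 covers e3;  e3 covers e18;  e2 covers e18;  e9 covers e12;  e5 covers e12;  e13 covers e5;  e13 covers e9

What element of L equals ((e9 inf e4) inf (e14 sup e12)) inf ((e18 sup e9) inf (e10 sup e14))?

e9 ∧ e4 = e4
e14 ∨ e12 = e13
e4 ∧ e13 = e4
e18 ∨ e9 = e9
e10 ∨ e14 = e14
e9 ∧ e14 = e4
e4 ∧ e4 = e4

e4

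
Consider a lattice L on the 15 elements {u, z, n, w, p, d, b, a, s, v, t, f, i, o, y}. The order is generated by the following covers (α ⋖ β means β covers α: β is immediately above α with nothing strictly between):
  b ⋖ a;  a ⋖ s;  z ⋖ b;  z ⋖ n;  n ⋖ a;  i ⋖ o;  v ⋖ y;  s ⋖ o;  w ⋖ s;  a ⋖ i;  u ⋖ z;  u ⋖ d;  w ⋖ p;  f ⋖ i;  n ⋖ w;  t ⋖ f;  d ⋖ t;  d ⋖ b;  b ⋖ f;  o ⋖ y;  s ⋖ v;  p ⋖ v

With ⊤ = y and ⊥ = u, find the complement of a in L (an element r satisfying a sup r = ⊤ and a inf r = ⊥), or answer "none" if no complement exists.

For every candidate r, either a ∨ r ≠ y or a ∧ r ≠ u; no complement exists.

none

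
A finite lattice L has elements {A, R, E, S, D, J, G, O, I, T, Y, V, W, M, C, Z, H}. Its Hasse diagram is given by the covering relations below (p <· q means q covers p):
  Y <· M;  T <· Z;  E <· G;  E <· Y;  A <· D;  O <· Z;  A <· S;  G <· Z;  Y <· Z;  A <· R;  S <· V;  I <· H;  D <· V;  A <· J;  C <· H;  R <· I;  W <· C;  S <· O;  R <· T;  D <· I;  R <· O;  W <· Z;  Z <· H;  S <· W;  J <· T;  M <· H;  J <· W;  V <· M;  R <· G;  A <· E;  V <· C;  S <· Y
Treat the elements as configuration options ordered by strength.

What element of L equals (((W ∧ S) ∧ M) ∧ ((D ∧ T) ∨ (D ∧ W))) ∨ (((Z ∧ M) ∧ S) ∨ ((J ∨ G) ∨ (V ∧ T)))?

W ∧ S = S
S ∧ M = S
D ∧ T = A
D ∧ W = A
A ∨ A = A
S ∧ A = A
Z ∧ M = Y
Y ∧ S = S
J ∨ G = Z
V ∧ T = A
Z ∨ A = Z
S ∨ Z = Z
A ∨ Z = Z

Z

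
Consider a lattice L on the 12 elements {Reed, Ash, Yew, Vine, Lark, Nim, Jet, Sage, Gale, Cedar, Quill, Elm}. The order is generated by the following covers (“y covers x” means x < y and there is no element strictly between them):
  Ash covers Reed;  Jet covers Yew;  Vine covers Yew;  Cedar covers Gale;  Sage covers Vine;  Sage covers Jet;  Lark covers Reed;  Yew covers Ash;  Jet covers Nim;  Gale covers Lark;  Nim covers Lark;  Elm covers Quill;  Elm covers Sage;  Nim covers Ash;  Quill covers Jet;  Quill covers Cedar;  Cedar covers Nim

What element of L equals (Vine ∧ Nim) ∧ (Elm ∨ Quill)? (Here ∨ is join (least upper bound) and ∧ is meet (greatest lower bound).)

Ash

Vine ∧ Nim = Ash
Elm ∨ Quill = Elm
Ash ∧ Elm = Ash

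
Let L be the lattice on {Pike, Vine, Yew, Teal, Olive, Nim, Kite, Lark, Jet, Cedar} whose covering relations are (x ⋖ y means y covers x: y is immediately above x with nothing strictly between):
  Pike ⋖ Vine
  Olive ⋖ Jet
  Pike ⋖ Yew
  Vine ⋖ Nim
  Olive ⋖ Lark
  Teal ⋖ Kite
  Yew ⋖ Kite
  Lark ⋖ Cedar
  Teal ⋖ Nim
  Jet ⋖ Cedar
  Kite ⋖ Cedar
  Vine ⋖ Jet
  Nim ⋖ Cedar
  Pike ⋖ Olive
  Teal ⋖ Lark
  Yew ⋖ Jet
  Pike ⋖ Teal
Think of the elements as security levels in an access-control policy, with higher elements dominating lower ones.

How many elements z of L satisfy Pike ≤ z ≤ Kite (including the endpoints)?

4

The interval [Pike, Kite] = {Kite, Pike, Teal, Yew}, which has 4 elements.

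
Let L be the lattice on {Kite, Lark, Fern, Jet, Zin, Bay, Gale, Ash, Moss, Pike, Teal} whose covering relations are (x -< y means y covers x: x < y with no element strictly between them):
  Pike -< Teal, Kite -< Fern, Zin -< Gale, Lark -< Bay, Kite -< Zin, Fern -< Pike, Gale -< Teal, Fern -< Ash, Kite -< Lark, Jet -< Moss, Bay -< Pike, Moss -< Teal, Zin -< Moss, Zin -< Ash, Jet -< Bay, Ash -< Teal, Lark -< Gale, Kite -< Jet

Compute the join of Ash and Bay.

Teal

Common upper bounds of {Ash, Bay}: Teal.
The least among these is Teal.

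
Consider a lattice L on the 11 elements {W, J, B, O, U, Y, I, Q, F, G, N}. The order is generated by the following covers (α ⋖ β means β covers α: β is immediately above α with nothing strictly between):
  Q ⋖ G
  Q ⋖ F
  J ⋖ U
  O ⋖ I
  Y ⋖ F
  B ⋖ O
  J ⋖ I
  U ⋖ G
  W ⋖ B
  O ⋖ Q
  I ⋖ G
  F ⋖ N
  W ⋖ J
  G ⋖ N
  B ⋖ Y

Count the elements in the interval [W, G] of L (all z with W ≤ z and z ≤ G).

8

The interval [W, G] = {B, G, I, J, O, Q, U, W}, which has 8 elements.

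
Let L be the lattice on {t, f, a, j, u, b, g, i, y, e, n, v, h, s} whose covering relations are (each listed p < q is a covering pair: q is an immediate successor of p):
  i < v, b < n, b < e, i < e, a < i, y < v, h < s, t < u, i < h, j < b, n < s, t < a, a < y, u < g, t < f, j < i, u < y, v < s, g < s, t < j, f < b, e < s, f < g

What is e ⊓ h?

i

Common lower bounds of {e, h}: a, i, j, t.
The greatest among these is i.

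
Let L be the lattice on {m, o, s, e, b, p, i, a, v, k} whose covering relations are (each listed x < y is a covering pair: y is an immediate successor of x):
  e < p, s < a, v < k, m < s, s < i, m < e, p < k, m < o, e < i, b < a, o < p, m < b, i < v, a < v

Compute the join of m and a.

a

Common upper bounds of {m, a}: a, k, v.
The least among these is a.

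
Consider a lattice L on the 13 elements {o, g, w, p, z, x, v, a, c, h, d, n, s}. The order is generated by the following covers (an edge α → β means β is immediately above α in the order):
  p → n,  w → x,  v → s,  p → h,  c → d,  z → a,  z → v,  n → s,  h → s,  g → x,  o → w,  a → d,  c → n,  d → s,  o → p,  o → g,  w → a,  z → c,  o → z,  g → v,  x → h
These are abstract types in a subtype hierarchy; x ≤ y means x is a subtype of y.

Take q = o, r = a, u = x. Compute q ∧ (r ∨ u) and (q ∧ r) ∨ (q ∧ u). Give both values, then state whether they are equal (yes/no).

o; o; yes

r ∨ u = s, so q ∧ (r ∨ u) = o ∧ s = o.
q ∧ r = o and q ∧ u = o, so (q ∧ r) ∨ (q ∧ u) = o ∨ o = o.
Equal: yes.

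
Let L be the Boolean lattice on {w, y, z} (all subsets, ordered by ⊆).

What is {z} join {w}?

Under ⊆, join is union: {z} ∪ {w} = {w,z}.

{w,z}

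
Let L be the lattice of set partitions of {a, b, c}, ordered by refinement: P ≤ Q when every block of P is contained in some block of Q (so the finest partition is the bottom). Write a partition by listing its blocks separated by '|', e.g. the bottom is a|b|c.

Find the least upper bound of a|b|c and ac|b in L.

The join of a|b|c and ac|b merges any blocks that overlap across the partitions, giving ac|b.

ac|b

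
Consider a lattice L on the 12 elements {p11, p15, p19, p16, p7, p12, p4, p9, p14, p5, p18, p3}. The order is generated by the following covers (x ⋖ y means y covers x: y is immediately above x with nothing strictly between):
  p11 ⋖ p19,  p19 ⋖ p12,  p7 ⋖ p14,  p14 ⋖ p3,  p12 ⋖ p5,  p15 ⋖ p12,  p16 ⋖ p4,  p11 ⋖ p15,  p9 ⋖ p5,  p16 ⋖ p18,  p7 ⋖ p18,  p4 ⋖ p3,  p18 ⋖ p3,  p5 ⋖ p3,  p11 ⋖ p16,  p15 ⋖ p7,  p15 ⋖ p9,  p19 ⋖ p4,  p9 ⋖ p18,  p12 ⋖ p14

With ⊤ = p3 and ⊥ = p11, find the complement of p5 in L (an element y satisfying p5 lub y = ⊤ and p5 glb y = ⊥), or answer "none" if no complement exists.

p16

Need y with p5 ∨ y = p3 and p5 ∧ y = p11.
Checking each element gives: p16.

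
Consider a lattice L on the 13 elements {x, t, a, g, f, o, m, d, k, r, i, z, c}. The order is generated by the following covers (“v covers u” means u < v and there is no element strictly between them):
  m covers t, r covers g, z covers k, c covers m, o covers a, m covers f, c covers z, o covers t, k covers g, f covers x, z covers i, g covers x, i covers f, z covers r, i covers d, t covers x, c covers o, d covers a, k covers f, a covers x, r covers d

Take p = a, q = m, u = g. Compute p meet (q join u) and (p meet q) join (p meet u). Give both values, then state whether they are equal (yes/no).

a; x; no

q join u = c, so p meet (q join u) = a meet c = a.
p meet q = x and p meet u = x, so (p meet q) join (p meet u) = x join x = x.
Equal: no.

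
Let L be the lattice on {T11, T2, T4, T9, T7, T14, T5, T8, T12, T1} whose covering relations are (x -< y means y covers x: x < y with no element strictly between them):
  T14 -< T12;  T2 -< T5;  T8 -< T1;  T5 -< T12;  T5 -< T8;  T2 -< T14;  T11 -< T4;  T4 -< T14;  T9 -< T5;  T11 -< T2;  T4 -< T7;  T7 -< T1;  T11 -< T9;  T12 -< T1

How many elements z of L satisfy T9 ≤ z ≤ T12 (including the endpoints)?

The interval [T9, T12] = {T12, T5, T9}, which has 3 elements.

3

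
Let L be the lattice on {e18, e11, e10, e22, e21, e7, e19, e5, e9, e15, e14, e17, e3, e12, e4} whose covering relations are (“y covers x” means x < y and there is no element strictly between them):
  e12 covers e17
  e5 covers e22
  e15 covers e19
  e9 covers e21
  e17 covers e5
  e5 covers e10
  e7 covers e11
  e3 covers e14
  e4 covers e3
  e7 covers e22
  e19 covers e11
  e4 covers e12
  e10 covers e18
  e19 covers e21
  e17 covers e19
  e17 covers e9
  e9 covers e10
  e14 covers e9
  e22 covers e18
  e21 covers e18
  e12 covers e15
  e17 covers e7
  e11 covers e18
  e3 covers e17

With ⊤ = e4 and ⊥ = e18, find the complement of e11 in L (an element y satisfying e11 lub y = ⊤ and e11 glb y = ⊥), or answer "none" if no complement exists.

For every candidate y, either e11 ∨ y ≠ e4 or e11 ∧ y ≠ e18; no complement exists.

none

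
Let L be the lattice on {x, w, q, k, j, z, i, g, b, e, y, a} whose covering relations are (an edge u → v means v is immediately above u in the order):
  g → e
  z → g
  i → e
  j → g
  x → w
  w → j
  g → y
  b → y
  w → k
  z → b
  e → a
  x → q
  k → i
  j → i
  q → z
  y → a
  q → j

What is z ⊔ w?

Common upper bounds of {z, w}: a, e, g, y.
The least among these is g.

g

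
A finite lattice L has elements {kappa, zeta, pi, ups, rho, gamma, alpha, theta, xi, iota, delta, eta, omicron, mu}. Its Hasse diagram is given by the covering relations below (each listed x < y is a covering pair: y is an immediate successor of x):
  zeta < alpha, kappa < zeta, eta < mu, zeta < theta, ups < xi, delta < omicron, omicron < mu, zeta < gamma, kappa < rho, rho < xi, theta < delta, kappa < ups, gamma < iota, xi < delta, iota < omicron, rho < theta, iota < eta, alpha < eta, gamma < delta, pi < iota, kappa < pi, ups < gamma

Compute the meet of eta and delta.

gamma

Common lower bounds of {eta, delta}: gamma, kappa, ups, zeta.
The greatest among these is gamma.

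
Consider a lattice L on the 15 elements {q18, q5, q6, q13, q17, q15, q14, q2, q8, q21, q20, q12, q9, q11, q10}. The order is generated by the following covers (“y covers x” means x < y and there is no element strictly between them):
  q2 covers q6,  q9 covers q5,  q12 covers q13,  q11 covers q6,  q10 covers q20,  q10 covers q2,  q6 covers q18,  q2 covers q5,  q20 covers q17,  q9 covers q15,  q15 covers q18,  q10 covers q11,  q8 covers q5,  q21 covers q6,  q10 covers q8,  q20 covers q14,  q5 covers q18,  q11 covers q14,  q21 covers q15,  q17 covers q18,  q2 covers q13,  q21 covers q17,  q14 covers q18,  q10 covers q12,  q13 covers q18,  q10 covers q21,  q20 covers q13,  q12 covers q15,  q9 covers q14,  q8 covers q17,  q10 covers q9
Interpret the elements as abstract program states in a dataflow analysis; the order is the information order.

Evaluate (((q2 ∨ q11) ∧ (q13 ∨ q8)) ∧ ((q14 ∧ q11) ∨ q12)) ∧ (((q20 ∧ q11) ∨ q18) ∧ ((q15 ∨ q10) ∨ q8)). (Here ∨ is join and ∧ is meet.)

q14

q2 ∨ q11 = q10
q13 ∨ q8 = q10
q10 ∧ q10 = q10
q14 ∧ q11 = q14
q14 ∨ q12 = q10
q10 ∧ q10 = q10
q20 ∧ q11 = q14
q14 ∨ q18 = q14
q15 ∨ q10 = q10
q10 ∨ q8 = q10
q14 ∧ q10 = q14
q10 ∧ q14 = q14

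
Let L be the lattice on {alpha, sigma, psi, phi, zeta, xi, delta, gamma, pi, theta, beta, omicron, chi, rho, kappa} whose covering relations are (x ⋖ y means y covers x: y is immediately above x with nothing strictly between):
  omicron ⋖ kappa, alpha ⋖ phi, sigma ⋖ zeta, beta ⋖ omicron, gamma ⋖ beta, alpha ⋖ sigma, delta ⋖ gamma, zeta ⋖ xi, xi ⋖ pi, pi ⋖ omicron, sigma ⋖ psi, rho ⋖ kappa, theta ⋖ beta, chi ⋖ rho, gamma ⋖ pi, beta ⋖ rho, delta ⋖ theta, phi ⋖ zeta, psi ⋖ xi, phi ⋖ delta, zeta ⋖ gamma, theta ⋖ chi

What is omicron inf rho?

beta

Common lower bounds of {omicron, rho}: alpha, beta, delta, gamma, phi, sigma, theta, zeta.
The greatest among these is beta.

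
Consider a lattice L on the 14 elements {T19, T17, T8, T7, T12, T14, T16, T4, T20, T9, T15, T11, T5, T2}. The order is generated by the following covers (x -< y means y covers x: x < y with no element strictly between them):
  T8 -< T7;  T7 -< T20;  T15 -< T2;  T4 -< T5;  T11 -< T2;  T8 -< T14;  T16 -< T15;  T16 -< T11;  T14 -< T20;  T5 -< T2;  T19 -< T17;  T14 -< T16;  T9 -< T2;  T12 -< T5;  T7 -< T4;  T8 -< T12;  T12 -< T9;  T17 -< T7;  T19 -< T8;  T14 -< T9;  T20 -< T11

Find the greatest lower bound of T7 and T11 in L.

T7

Common lower bounds of {T7, T11}: T17, T19, T7, T8.
The greatest among these is T7.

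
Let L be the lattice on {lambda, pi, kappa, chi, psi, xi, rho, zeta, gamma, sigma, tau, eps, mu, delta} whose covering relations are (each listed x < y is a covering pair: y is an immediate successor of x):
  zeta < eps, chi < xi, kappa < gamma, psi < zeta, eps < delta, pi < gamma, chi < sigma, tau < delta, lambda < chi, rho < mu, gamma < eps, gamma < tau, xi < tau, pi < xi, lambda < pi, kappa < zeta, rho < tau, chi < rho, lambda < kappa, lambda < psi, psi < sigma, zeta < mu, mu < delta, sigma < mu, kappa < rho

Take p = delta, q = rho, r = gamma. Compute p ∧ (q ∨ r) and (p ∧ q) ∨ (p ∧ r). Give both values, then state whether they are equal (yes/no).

tau; tau; yes

q ∨ r = tau, so p ∧ (q ∨ r) = delta ∧ tau = tau.
p ∧ q = rho and p ∧ r = gamma, so (p ∧ q) ∨ (p ∧ r) = rho ∨ gamma = tau.
Equal: yes.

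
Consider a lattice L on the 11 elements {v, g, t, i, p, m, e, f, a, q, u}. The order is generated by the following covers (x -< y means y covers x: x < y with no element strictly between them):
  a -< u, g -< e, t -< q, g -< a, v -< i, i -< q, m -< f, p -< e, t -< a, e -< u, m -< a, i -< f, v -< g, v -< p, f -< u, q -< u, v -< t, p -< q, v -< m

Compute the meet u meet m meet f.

m

Common lower bounds of {u, m, f}: m, v.
The greatest among these is m.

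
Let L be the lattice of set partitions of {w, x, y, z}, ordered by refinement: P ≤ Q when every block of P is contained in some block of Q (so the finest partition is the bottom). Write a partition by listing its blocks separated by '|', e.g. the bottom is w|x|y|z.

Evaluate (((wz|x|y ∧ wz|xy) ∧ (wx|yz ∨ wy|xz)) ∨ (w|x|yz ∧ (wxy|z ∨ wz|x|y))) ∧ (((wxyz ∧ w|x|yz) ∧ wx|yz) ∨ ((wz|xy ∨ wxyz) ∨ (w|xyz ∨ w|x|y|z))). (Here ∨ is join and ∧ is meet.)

wz|x|y ∧ wz|xy = wz|x|y
wx|yz ∨ wy|xz = wxyz
wz|x|y ∧ wxyz = wz|x|y
wxy|z ∨ wz|x|y = wxyz
w|x|yz ∧ wxyz = w|x|yz
wz|x|y ∨ w|x|yz = wyz|x
wxyz ∧ w|x|yz = w|x|yz
w|x|yz ∧ wx|yz = w|x|yz
wz|xy ∨ wxyz = wxyz
w|xyz ∨ w|x|y|z = w|xyz
wxyz ∨ w|xyz = wxyz
w|x|yz ∨ wxyz = wxyz
wyz|x ∧ wxyz = wyz|x

wyz|x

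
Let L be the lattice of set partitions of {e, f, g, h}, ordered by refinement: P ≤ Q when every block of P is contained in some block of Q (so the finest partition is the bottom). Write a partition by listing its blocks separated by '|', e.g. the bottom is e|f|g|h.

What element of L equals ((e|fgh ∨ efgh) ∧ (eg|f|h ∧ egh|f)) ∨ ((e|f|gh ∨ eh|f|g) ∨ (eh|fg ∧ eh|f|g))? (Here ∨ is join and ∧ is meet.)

e|fgh ∨ efgh = efgh
eg|f|h ∧ egh|f = eg|f|h
efgh ∧ eg|f|h = eg|f|h
e|f|gh ∨ eh|f|g = egh|f
eh|fg ∧ eh|f|g = eh|f|g
egh|f ∨ eh|f|g = egh|f
eg|f|h ∨ egh|f = egh|f

egh|f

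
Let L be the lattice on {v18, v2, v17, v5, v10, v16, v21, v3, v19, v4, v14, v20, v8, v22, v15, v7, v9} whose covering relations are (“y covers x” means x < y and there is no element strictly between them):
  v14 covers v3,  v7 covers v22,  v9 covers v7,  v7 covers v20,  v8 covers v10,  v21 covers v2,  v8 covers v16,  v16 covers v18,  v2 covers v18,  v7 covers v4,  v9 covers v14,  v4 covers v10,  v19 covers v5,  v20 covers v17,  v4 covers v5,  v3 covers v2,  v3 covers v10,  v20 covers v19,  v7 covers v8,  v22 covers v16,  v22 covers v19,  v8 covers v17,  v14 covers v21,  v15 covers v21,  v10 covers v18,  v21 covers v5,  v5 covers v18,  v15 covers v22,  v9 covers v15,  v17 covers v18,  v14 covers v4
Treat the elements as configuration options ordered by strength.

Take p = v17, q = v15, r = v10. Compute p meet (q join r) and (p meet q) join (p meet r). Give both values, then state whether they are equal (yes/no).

v17; v18; no

q join r = v9, so p meet (q join r) = v17 meet v9 = v17.
p meet q = v18 and p meet r = v18, so (p meet q) join (p meet r) = v18 join v18 = v18.
Equal: no.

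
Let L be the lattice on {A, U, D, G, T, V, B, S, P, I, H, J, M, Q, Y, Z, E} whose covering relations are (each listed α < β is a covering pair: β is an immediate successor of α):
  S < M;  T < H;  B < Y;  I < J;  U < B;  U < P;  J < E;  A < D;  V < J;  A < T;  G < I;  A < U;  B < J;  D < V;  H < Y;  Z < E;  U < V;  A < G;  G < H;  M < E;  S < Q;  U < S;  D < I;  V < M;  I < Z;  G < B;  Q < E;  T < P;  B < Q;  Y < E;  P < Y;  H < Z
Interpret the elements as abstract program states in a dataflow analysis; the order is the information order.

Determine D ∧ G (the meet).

A

Common lower bounds of {D, G}: A.
The greatest among these is A.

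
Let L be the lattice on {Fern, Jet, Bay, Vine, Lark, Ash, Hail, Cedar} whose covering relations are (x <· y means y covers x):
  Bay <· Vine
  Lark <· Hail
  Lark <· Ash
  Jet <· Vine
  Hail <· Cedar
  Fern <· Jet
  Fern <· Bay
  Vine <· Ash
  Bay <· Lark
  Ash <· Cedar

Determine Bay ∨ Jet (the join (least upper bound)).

Vine

Common upper bounds of {Bay, Jet}: Ash, Cedar, Vine.
The least among these is Vine.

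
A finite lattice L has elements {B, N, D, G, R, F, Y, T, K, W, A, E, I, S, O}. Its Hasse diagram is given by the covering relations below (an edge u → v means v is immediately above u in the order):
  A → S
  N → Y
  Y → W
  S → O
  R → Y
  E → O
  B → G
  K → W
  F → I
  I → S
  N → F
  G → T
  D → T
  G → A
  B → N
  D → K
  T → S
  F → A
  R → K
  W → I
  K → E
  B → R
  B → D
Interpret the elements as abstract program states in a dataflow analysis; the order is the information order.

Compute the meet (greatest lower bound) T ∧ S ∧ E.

D

Common lower bounds of {T, S, E}: B, D.
The greatest among these is D.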